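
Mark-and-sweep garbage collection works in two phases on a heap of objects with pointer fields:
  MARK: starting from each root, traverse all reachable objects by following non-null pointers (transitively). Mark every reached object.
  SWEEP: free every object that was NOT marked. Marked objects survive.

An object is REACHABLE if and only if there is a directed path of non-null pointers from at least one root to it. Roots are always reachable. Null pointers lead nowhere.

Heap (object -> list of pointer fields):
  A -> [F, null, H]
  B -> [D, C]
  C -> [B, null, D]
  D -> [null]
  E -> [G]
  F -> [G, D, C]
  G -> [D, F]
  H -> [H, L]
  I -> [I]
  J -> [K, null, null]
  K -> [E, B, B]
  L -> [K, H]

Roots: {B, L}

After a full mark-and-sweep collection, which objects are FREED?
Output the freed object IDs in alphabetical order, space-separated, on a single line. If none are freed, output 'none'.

Roots: B L
Mark B: refs=D C, marked=B
Mark L: refs=K H, marked=B L
Mark D: refs=null, marked=B D L
Mark C: refs=B null D, marked=B C D L
Mark K: refs=E B B, marked=B C D K L
Mark H: refs=H L, marked=B C D H K L
Mark E: refs=G, marked=B C D E H K L
Mark G: refs=D F, marked=B C D E G H K L
Mark F: refs=G D C, marked=B C D E F G H K L
Unmarked (collected): A I J

Answer: A I J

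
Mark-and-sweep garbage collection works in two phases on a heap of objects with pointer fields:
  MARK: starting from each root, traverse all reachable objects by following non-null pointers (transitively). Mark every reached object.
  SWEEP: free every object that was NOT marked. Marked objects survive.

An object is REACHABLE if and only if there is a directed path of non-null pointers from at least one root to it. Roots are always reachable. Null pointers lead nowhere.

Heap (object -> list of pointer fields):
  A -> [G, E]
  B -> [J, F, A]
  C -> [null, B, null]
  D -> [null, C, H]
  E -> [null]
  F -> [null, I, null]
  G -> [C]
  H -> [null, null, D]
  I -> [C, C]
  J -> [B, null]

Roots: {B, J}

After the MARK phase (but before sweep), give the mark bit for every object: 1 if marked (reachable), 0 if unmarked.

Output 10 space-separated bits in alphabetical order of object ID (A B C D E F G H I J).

Answer: 1 1 1 0 1 1 1 0 1 1

Derivation:
Roots: B J
Mark B: refs=J F A, marked=B
Mark J: refs=B null, marked=B J
Mark F: refs=null I null, marked=B F J
Mark A: refs=G E, marked=A B F J
Mark I: refs=C C, marked=A B F I J
Mark G: refs=C, marked=A B F G I J
Mark E: refs=null, marked=A B E F G I J
Mark C: refs=null B null, marked=A B C E F G I J
Unmarked (collected): D H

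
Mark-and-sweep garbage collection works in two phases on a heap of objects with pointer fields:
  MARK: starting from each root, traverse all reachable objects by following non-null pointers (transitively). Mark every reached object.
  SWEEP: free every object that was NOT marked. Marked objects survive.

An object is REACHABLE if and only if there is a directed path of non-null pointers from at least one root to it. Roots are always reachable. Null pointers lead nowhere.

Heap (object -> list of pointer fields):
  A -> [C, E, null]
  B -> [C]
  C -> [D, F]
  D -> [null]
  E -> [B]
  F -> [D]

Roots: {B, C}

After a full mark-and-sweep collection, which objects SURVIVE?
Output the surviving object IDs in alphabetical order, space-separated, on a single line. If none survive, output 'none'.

Answer: B C D F

Derivation:
Roots: B C
Mark B: refs=C, marked=B
Mark C: refs=D F, marked=B C
Mark D: refs=null, marked=B C D
Mark F: refs=D, marked=B C D F
Unmarked (collected): A E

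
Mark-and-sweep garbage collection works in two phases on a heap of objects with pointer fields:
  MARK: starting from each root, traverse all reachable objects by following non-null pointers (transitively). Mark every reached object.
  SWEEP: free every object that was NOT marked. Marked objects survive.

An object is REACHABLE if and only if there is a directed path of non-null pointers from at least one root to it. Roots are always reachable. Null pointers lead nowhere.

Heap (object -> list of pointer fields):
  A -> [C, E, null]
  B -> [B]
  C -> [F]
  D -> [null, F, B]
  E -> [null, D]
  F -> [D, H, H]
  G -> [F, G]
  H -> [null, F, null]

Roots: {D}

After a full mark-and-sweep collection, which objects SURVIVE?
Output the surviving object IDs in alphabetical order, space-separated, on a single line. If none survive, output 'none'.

Answer: B D F H

Derivation:
Roots: D
Mark D: refs=null F B, marked=D
Mark F: refs=D H H, marked=D F
Mark B: refs=B, marked=B D F
Mark H: refs=null F null, marked=B D F H
Unmarked (collected): A C E G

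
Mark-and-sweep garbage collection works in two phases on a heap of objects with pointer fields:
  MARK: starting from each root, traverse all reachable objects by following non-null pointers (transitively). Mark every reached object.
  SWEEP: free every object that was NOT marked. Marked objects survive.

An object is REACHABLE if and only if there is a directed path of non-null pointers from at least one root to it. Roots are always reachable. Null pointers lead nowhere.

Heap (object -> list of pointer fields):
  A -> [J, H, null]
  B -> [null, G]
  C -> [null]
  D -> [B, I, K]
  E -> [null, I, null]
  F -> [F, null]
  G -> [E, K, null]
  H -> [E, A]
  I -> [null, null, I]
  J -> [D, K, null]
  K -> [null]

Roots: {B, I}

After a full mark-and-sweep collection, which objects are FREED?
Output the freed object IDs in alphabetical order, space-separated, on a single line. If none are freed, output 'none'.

Answer: A C D F H J

Derivation:
Roots: B I
Mark B: refs=null G, marked=B
Mark I: refs=null null I, marked=B I
Mark G: refs=E K null, marked=B G I
Mark E: refs=null I null, marked=B E G I
Mark K: refs=null, marked=B E G I K
Unmarked (collected): A C D F H J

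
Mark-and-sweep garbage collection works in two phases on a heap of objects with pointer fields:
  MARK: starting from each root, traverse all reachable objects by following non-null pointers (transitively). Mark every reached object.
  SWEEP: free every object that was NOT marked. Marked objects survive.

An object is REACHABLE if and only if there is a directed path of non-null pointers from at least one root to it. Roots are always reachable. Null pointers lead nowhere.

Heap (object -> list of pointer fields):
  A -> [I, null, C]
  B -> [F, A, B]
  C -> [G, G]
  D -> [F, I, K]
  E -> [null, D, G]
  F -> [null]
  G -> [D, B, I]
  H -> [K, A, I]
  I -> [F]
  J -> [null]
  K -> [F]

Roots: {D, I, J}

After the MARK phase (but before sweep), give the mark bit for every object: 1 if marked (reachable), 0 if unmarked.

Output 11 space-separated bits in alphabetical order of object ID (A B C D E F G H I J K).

Roots: D I J
Mark D: refs=F I K, marked=D
Mark I: refs=F, marked=D I
Mark J: refs=null, marked=D I J
Mark F: refs=null, marked=D F I J
Mark K: refs=F, marked=D F I J K
Unmarked (collected): A B C E G H

Answer: 0 0 0 1 0 1 0 0 1 1 1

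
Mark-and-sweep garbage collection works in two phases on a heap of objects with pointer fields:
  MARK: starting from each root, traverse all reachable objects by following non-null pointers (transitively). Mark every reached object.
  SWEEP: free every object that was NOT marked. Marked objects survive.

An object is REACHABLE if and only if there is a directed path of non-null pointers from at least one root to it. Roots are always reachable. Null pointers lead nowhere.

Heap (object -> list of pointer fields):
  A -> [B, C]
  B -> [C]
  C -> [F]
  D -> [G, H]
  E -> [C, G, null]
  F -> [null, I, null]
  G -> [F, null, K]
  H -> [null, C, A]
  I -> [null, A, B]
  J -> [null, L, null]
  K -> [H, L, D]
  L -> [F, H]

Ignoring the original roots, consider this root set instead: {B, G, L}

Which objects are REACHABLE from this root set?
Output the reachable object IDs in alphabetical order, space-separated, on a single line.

Roots: B G L
Mark B: refs=C, marked=B
Mark G: refs=F null K, marked=B G
Mark L: refs=F H, marked=B G L
Mark C: refs=F, marked=B C G L
Mark F: refs=null I null, marked=B C F G L
Mark K: refs=H L D, marked=B C F G K L
Mark H: refs=null C A, marked=B C F G H K L
Mark I: refs=null A B, marked=B C F G H I K L
Mark D: refs=G H, marked=B C D F G H I K L
Mark A: refs=B C, marked=A B C D F G H I K L
Unmarked (collected): E J

Answer: A B C D F G H I K L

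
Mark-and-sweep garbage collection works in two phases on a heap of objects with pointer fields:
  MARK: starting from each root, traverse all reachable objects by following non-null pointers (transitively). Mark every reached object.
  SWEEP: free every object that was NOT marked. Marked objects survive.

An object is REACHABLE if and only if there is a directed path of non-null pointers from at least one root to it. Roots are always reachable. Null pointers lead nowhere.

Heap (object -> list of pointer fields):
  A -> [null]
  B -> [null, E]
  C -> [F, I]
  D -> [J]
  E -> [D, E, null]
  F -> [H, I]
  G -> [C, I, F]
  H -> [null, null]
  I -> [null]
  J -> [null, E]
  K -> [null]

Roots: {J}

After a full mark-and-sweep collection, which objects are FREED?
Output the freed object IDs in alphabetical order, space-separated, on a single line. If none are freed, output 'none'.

Answer: A B C F G H I K

Derivation:
Roots: J
Mark J: refs=null E, marked=J
Mark E: refs=D E null, marked=E J
Mark D: refs=J, marked=D E J
Unmarked (collected): A B C F G H I K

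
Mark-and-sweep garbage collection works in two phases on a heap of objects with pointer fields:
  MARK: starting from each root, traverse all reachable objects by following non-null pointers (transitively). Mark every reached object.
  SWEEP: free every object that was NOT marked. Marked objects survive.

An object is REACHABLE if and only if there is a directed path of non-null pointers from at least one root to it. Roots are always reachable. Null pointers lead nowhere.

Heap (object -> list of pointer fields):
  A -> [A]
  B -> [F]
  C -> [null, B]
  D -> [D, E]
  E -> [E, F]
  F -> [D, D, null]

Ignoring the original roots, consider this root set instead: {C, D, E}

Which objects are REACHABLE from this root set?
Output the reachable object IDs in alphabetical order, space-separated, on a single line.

Roots: C D E
Mark C: refs=null B, marked=C
Mark D: refs=D E, marked=C D
Mark E: refs=E F, marked=C D E
Mark B: refs=F, marked=B C D E
Mark F: refs=D D null, marked=B C D E F
Unmarked (collected): A

Answer: B C D E F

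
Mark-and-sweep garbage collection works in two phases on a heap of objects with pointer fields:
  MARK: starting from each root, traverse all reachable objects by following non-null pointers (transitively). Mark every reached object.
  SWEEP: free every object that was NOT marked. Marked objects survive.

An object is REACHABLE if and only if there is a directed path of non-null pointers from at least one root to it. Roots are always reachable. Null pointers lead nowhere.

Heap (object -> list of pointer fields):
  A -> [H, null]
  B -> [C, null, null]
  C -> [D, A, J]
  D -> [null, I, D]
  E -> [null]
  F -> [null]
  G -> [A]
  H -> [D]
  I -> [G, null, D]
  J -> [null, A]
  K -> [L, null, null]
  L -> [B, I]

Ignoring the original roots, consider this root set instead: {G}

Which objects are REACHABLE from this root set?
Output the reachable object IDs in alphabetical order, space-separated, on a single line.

Roots: G
Mark G: refs=A, marked=G
Mark A: refs=H null, marked=A G
Mark H: refs=D, marked=A G H
Mark D: refs=null I D, marked=A D G H
Mark I: refs=G null D, marked=A D G H I
Unmarked (collected): B C E F J K L

Answer: A D G H I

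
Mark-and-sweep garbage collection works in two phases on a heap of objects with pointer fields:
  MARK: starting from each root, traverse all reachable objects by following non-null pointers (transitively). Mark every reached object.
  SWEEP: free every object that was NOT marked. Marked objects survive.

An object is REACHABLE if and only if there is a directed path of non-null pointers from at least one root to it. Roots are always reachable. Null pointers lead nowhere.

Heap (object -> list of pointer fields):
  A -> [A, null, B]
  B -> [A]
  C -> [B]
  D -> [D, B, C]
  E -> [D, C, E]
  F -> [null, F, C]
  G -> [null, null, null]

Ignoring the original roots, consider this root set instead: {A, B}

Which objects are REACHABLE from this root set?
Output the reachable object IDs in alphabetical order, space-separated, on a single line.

Roots: A B
Mark A: refs=A null B, marked=A
Mark B: refs=A, marked=A B
Unmarked (collected): C D E F G

Answer: A B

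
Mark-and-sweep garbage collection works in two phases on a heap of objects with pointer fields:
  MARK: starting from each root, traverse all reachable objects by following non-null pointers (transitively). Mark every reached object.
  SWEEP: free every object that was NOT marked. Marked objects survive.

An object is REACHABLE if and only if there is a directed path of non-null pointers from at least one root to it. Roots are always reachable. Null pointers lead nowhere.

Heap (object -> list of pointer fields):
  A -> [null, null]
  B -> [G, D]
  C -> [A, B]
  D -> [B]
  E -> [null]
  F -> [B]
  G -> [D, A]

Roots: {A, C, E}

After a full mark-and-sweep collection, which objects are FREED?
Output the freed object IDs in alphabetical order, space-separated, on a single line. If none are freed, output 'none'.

Roots: A C E
Mark A: refs=null null, marked=A
Mark C: refs=A B, marked=A C
Mark E: refs=null, marked=A C E
Mark B: refs=G D, marked=A B C E
Mark G: refs=D A, marked=A B C E G
Mark D: refs=B, marked=A B C D E G
Unmarked (collected): F

Answer: F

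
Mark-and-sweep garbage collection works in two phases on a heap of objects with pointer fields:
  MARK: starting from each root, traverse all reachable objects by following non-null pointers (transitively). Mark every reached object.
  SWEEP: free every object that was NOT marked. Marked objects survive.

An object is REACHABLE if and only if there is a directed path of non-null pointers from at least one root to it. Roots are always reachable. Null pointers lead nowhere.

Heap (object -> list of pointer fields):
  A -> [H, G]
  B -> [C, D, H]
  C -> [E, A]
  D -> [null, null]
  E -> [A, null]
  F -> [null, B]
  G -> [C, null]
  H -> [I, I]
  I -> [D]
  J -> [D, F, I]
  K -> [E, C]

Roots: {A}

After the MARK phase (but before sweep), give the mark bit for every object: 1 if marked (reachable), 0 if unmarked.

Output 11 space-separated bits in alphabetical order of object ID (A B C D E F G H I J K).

Roots: A
Mark A: refs=H G, marked=A
Mark H: refs=I I, marked=A H
Mark G: refs=C null, marked=A G H
Mark I: refs=D, marked=A G H I
Mark C: refs=E A, marked=A C G H I
Mark D: refs=null null, marked=A C D G H I
Mark E: refs=A null, marked=A C D E G H I
Unmarked (collected): B F J K

Answer: 1 0 1 1 1 0 1 1 1 0 0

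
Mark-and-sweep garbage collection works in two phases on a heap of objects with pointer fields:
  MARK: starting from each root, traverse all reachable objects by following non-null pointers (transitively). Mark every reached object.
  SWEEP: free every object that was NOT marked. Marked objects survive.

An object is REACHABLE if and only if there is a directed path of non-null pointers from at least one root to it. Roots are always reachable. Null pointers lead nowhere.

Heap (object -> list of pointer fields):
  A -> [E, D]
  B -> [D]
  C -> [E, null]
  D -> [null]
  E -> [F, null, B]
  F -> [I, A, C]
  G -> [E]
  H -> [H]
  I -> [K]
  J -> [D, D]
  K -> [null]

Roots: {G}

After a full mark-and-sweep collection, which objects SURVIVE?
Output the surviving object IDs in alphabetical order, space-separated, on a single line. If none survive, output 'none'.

Answer: A B C D E F G I K

Derivation:
Roots: G
Mark G: refs=E, marked=G
Mark E: refs=F null B, marked=E G
Mark F: refs=I A C, marked=E F G
Mark B: refs=D, marked=B E F G
Mark I: refs=K, marked=B E F G I
Mark A: refs=E D, marked=A B E F G I
Mark C: refs=E null, marked=A B C E F G I
Mark D: refs=null, marked=A B C D E F G I
Mark K: refs=null, marked=A B C D E F G I K
Unmarked (collected): H J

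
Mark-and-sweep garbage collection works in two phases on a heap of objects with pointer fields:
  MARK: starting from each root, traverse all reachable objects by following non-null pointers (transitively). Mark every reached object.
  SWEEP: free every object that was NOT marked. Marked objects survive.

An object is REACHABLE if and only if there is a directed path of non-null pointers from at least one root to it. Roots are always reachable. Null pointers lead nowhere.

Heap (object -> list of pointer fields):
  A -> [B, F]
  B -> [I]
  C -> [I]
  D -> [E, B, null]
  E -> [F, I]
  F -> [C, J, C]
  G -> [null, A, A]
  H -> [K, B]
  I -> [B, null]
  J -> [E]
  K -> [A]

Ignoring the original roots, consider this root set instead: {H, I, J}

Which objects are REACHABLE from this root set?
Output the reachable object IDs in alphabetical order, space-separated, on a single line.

Answer: A B C E F H I J K

Derivation:
Roots: H I J
Mark H: refs=K B, marked=H
Mark I: refs=B null, marked=H I
Mark J: refs=E, marked=H I J
Mark K: refs=A, marked=H I J K
Mark B: refs=I, marked=B H I J K
Mark E: refs=F I, marked=B E H I J K
Mark A: refs=B F, marked=A B E H I J K
Mark F: refs=C J C, marked=A B E F H I J K
Mark C: refs=I, marked=A B C E F H I J K
Unmarked (collected): D G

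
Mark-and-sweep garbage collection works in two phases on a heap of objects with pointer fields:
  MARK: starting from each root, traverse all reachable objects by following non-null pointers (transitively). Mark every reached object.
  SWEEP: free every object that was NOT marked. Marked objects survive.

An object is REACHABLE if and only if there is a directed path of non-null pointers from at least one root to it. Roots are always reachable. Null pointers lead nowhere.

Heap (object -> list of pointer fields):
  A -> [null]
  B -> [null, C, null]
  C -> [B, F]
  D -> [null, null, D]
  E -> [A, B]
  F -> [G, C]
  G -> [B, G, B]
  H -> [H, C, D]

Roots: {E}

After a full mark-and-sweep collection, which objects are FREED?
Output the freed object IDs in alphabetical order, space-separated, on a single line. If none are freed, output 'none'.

Answer: D H

Derivation:
Roots: E
Mark E: refs=A B, marked=E
Mark A: refs=null, marked=A E
Mark B: refs=null C null, marked=A B E
Mark C: refs=B F, marked=A B C E
Mark F: refs=G C, marked=A B C E F
Mark G: refs=B G B, marked=A B C E F G
Unmarked (collected): D H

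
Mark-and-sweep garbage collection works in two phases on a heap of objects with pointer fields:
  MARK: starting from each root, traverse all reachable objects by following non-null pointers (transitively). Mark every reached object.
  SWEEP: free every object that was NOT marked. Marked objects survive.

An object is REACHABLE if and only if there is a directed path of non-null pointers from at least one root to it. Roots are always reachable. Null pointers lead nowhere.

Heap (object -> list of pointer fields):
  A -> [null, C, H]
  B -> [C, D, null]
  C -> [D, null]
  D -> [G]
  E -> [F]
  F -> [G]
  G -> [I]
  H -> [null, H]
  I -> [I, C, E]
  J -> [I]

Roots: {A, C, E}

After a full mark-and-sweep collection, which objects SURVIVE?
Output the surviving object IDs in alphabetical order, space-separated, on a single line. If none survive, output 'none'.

Answer: A C D E F G H I

Derivation:
Roots: A C E
Mark A: refs=null C H, marked=A
Mark C: refs=D null, marked=A C
Mark E: refs=F, marked=A C E
Mark H: refs=null H, marked=A C E H
Mark D: refs=G, marked=A C D E H
Mark F: refs=G, marked=A C D E F H
Mark G: refs=I, marked=A C D E F G H
Mark I: refs=I C E, marked=A C D E F G H I
Unmarked (collected): B J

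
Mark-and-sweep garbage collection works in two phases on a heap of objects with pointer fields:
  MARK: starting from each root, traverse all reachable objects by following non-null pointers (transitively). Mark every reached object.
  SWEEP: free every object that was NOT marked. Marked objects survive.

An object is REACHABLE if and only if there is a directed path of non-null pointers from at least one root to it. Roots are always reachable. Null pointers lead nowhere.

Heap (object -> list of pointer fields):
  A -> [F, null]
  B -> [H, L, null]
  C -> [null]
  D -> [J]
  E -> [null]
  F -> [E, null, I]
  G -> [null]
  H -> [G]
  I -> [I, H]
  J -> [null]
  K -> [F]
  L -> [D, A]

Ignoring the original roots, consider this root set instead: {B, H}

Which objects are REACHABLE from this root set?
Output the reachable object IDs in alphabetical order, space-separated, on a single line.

Answer: A B D E F G H I J L

Derivation:
Roots: B H
Mark B: refs=H L null, marked=B
Mark H: refs=G, marked=B H
Mark L: refs=D A, marked=B H L
Mark G: refs=null, marked=B G H L
Mark D: refs=J, marked=B D G H L
Mark A: refs=F null, marked=A B D G H L
Mark J: refs=null, marked=A B D G H J L
Mark F: refs=E null I, marked=A B D F G H J L
Mark E: refs=null, marked=A B D E F G H J L
Mark I: refs=I H, marked=A B D E F G H I J L
Unmarked (collected): C K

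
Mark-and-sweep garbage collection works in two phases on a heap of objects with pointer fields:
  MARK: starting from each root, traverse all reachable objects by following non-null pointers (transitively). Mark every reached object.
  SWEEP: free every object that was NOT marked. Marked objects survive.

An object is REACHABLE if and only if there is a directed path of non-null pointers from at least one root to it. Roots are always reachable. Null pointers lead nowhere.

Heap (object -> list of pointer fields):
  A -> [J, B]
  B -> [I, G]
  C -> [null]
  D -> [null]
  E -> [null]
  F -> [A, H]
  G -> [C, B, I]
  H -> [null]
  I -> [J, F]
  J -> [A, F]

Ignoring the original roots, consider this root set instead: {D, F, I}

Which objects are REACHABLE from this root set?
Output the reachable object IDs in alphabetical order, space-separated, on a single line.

Answer: A B C D F G H I J

Derivation:
Roots: D F I
Mark D: refs=null, marked=D
Mark F: refs=A H, marked=D F
Mark I: refs=J F, marked=D F I
Mark A: refs=J B, marked=A D F I
Mark H: refs=null, marked=A D F H I
Mark J: refs=A F, marked=A D F H I J
Mark B: refs=I G, marked=A B D F H I J
Mark G: refs=C B I, marked=A B D F G H I J
Mark C: refs=null, marked=A B C D F G H I J
Unmarked (collected): E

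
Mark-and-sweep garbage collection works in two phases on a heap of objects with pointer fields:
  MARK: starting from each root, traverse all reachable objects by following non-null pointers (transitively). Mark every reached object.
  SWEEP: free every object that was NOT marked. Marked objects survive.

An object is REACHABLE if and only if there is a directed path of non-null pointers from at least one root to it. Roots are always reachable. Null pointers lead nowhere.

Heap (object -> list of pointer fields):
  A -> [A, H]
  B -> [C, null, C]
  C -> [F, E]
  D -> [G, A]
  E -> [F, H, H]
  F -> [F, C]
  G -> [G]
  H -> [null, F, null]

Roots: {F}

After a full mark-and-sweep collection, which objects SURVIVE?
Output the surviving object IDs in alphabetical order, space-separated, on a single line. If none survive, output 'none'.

Roots: F
Mark F: refs=F C, marked=F
Mark C: refs=F E, marked=C F
Mark E: refs=F H H, marked=C E F
Mark H: refs=null F null, marked=C E F H
Unmarked (collected): A B D G

Answer: C E F H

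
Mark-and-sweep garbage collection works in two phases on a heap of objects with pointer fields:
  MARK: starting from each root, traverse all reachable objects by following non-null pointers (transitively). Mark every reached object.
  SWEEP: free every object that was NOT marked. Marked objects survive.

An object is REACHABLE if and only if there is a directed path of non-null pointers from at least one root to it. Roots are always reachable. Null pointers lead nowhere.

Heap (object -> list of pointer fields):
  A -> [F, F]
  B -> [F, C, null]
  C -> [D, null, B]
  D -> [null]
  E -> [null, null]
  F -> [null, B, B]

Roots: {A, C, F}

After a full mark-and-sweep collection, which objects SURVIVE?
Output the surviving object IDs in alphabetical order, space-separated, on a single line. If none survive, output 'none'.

Answer: A B C D F

Derivation:
Roots: A C F
Mark A: refs=F F, marked=A
Mark C: refs=D null B, marked=A C
Mark F: refs=null B B, marked=A C F
Mark D: refs=null, marked=A C D F
Mark B: refs=F C null, marked=A B C D F
Unmarked (collected): E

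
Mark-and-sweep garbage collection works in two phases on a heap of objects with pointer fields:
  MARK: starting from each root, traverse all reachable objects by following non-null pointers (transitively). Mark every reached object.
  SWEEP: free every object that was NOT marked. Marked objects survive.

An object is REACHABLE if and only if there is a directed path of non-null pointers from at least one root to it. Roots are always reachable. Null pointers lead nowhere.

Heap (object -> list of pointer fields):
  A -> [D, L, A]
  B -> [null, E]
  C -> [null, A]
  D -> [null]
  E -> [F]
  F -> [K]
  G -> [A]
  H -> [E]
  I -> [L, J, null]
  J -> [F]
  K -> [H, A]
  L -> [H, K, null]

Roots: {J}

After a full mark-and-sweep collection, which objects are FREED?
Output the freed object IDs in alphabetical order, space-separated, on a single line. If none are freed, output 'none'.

Answer: B C G I

Derivation:
Roots: J
Mark J: refs=F, marked=J
Mark F: refs=K, marked=F J
Mark K: refs=H A, marked=F J K
Mark H: refs=E, marked=F H J K
Mark A: refs=D L A, marked=A F H J K
Mark E: refs=F, marked=A E F H J K
Mark D: refs=null, marked=A D E F H J K
Mark L: refs=H K null, marked=A D E F H J K L
Unmarked (collected): B C G I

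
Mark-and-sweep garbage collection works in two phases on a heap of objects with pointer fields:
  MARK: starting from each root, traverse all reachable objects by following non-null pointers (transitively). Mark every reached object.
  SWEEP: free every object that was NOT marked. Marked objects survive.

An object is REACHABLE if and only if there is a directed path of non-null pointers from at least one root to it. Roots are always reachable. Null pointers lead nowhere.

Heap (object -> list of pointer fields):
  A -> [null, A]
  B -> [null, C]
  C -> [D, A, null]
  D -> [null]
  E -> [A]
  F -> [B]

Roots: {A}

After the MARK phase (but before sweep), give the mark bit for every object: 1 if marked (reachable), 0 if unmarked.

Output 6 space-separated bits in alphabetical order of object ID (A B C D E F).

Roots: A
Mark A: refs=null A, marked=A
Unmarked (collected): B C D E F

Answer: 1 0 0 0 0 0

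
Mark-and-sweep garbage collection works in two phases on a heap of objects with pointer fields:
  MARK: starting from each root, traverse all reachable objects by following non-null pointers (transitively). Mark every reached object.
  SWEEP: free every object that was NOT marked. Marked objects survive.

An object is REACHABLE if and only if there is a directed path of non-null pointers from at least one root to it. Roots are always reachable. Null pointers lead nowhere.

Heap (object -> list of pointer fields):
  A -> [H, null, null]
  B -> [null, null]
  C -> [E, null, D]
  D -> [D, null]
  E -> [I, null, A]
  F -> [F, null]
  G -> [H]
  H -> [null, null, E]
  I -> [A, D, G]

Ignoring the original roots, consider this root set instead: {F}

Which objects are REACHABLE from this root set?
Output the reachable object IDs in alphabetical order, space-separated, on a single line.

Answer: F

Derivation:
Roots: F
Mark F: refs=F null, marked=F
Unmarked (collected): A B C D E G H I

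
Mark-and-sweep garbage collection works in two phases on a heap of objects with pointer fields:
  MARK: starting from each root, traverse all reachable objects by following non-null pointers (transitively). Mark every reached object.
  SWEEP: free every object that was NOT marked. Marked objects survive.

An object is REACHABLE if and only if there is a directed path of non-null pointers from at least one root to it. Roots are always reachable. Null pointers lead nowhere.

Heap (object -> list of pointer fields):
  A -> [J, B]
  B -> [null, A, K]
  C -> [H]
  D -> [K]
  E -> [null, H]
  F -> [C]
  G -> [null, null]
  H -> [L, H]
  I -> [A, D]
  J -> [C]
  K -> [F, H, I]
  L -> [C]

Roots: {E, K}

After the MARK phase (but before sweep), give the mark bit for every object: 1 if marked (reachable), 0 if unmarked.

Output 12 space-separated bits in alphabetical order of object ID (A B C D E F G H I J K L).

Roots: E K
Mark E: refs=null H, marked=E
Mark K: refs=F H I, marked=E K
Mark H: refs=L H, marked=E H K
Mark F: refs=C, marked=E F H K
Mark I: refs=A D, marked=E F H I K
Mark L: refs=C, marked=E F H I K L
Mark C: refs=H, marked=C E F H I K L
Mark A: refs=J B, marked=A C E F H I K L
Mark D: refs=K, marked=A C D E F H I K L
Mark J: refs=C, marked=A C D E F H I J K L
Mark B: refs=null A K, marked=A B C D E F H I J K L
Unmarked (collected): G

Answer: 1 1 1 1 1 1 0 1 1 1 1 1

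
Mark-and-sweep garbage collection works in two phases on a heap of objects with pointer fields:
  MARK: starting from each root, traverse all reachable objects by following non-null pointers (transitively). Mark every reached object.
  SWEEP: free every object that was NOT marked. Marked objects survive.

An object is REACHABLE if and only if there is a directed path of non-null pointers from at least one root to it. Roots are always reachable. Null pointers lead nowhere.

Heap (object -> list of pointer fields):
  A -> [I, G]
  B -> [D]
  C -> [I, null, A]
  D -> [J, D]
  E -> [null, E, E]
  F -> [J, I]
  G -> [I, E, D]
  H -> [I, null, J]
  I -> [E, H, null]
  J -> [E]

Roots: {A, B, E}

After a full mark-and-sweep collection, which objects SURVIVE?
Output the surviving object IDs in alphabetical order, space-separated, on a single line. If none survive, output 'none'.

Roots: A B E
Mark A: refs=I G, marked=A
Mark B: refs=D, marked=A B
Mark E: refs=null E E, marked=A B E
Mark I: refs=E H null, marked=A B E I
Mark G: refs=I E D, marked=A B E G I
Mark D: refs=J D, marked=A B D E G I
Mark H: refs=I null J, marked=A B D E G H I
Mark J: refs=E, marked=A B D E G H I J
Unmarked (collected): C F

Answer: A B D E G H I J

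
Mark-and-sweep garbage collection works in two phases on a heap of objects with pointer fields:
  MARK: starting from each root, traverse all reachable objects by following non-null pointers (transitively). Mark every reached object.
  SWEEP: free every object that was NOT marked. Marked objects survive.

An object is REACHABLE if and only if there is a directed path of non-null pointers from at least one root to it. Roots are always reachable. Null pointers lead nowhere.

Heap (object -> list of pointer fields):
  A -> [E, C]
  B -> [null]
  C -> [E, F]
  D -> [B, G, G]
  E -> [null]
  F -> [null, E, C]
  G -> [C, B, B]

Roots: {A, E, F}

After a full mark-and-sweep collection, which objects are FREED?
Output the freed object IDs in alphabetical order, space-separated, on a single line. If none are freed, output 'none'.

Answer: B D G

Derivation:
Roots: A E F
Mark A: refs=E C, marked=A
Mark E: refs=null, marked=A E
Mark F: refs=null E C, marked=A E F
Mark C: refs=E F, marked=A C E F
Unmarked (collected): B D G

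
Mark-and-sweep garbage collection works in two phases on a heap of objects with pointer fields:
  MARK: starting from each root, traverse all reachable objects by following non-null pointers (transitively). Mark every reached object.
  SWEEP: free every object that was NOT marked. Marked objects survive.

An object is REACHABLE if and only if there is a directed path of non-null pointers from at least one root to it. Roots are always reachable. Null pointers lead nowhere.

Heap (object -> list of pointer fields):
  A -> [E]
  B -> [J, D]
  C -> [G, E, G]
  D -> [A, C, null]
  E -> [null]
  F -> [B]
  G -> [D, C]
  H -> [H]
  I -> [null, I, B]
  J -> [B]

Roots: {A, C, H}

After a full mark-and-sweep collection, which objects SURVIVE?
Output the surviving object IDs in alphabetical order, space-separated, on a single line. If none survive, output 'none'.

Answer: A C D E G H

Derivation:
Roots: A C H
Mark A: refs=E, marked=A
Mark C: refs=G E G, marked=A C
Mark H: refs=H, marked=A C H
Mark E: refs=null, marked=A C E H
Mark G: refs=D C, marked=A C E G H
Mark D: refs=A C null, marked=A C D E G H
Unmarked (collected): B F I J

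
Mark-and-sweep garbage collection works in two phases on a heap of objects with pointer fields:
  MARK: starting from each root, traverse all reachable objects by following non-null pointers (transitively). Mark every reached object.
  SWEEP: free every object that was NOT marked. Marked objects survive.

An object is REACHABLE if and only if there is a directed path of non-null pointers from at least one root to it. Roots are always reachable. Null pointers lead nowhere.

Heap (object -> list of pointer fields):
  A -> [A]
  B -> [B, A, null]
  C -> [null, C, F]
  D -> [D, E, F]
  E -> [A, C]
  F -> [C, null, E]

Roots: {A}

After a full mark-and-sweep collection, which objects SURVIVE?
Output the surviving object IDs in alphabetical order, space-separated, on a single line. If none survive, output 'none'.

Roots: A
Mark A: refs=A, marked=A
Unmarked (collected): B C D E F

Answer: A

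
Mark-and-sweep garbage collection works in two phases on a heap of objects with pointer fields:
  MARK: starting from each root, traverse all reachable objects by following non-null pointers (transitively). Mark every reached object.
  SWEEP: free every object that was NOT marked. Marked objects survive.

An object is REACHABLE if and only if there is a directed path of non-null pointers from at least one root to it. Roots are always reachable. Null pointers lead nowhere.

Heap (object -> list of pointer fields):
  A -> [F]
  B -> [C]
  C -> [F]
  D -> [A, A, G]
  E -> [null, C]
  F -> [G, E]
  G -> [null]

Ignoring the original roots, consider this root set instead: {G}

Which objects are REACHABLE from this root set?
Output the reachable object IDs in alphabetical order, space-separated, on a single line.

Roots: G
Mark G: refs=null, marked=G
Unmarked (collected): A B C D E F

Answer: G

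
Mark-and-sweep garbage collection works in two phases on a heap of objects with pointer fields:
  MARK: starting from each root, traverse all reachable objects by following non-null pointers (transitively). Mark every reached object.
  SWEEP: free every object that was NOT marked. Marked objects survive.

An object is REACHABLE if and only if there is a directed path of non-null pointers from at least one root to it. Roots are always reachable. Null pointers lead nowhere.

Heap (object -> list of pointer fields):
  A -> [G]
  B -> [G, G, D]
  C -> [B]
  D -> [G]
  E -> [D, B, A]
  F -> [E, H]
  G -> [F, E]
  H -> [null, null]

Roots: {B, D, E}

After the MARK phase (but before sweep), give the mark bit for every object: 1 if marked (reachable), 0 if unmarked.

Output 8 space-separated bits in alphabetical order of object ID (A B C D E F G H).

Roots: B D E
Mark B: refs=G G D, marked=B
Mark D: refs=G, marked=B D
Mark E: refs=D B A, marked=B D E
Mark G: refs=F E, marked=B D E G
Mark A: refs=G, marked=A B D E G
Mark F: refs=E H, marked=A B D E F G
Mark H: refs=null null, marked=A B D E F G H
Unmarked (collected): C

Answer: 1 1 0 1 1 1 1 1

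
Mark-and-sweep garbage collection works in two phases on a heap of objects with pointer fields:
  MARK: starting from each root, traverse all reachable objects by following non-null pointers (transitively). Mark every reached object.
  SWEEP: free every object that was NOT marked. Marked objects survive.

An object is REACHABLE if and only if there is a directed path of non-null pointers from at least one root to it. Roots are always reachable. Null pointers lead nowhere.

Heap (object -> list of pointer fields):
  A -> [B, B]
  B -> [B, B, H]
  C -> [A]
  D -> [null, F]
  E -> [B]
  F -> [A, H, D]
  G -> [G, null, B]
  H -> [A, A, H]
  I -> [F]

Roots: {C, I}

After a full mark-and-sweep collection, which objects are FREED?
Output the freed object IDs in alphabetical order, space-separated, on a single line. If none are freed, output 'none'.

Roots: C I
Mark C: refs=A, marked=C
Mark I: refs=F, marked=C I
Mark A: refs=B B, marked=A C I
Mark F: refs=A H D, marked=A C F I
Mark B: refs=B B H, marked=A B C F I
Mark H: refs=A A H, marked=A B C F H I
Mark D: refs=null F, marked=A B C D F H I
Unmarked (collected): E G

Answer: E G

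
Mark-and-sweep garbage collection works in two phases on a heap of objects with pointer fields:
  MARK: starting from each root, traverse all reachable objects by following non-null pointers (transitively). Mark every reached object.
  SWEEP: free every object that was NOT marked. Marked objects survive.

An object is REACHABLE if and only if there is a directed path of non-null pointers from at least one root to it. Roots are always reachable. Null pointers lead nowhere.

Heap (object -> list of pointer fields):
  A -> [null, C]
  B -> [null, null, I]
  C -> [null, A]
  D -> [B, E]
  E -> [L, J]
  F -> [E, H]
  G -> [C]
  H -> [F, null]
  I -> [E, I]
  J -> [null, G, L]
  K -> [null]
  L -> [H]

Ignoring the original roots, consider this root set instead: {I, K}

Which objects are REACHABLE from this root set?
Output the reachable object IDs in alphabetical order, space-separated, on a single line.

Answer: A C E F G H I J K L

Derivation:
Roots: I K
Mark I: refs=E I, marked=I
Mark K: refs=null, marked=I K
Mark E: refs=L J, marked=E I K
Mark L: refs=H, marked=E I K L
Mark J: refs=null G L, marked=E I J K L
Mark H: refs=F null, marked=E H I J K L
Mark G: refs=C, marked=E G H I J K L
Mark F: refs=E H, marked=E F G H I J K L
Mark C: refs=null A, marked=C E F G H I J K L
Mark A: refs=null C, marked=A C E F G H I J K L
Unmarked (collected): B D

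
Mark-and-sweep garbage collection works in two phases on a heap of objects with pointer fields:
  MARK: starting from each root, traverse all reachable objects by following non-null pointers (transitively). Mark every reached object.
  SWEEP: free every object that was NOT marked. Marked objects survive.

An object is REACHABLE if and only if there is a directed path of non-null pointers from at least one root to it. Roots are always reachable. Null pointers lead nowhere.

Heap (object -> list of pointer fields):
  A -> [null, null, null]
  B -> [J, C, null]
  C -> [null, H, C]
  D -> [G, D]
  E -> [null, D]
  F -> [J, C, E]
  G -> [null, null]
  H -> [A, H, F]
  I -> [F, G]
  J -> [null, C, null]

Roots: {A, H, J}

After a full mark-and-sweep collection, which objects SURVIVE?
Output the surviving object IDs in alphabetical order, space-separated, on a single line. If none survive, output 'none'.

Roots: A H J
Mark A: refs=null null null, marked=A
Mark H: refs=A H F, marked=A H
Mark J: refs=null C null, marked=A H J
Mark F: refs=J C E, marked=A F H J
Mark C: refs=null H C, marked=A C F H J
Mark E: refs=null D, marked=A C E F H J
Mark D: refs=G D, marked=A C D E F H J
Mark G: refs=null null, marked=A C D E F G H J
Unmarked (collected): B I

Answer: A C D E F G H J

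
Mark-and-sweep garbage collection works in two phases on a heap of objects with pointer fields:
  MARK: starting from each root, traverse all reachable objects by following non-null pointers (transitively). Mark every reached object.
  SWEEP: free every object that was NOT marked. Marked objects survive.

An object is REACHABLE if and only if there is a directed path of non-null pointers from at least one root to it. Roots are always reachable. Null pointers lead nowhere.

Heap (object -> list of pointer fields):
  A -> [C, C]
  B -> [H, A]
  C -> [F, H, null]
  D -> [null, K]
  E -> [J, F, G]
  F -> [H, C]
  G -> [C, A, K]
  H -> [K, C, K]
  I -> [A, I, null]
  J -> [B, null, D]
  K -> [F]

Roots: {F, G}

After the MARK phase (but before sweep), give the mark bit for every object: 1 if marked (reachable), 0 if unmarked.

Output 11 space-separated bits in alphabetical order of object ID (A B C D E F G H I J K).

Answer: 1 0 1 0 0 1 1 1 0 0 1

Derivation:
Roots: F G
Mark F: refs=H C, marked=F
Mark G: refs=C A K, marked=F G
Mark H: refs=K C K, marked=F G H
Mark C: refs=F H null, marked=C F G H
Mark A: refs=C C, marked=A C F G H
Mark K: refs=F, marked=A C F G H K
Unmarked (collected): B D E I J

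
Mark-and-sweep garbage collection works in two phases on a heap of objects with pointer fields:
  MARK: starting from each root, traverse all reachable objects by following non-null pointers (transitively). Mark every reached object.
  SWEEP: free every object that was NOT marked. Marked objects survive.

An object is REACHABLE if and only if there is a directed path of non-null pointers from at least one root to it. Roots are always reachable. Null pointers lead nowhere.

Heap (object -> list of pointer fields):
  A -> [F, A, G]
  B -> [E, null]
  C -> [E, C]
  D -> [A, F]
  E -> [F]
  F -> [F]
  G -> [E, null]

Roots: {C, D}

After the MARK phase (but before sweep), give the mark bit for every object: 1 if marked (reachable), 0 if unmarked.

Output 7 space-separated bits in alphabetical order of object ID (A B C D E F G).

Roots: C D
Mark C: refs=E C, marked=C
Mark D: refs=A F, marked=C D
Mark E: refs=F, marked=C D E
Mark A: refs=F A G, marked=A C D E
Mark F: refs=F, marked=A C D E F
Mark G: refs=E null, marked=A C D E F G
Unmarked (collected): B

Answer: 1 0 1 1 1 1 1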